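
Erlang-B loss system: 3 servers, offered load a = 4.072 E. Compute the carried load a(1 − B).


B(3,4.072) = 0.457151 (Erlang-B)
Carried load = a(1 − B) = 4.072·(1 − 0.457151) = 4.072·0.542849 = 2.2105 E

Final: 2.2105 Erlangs


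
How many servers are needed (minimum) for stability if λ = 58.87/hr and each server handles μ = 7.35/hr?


Stability requires cμ > λ ⇔ c > λ/μ.
λ/μ = 58.87/7.35 = 8.0095
Minimum integer c = ⌊8.0095⌋ + 1 = 9
Check: 9·7.35 = 66.15 > 58.87, while 8·7.35 = 58.80 ≤ 58.87

Final: 9 servers


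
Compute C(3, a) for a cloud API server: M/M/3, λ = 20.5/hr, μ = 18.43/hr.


a = λ/μ = 1.1123; ρ = a/3 = 0.3708
P₀ = 0.323053 (from M/M/c formula)
C(c,a) = [a^c/(c!(1−ρ))]·P₀ = [1.37621/(6·0.6292)]·0.323053
= 0.36452·0.323053 = 0.117761

Final: 0.117761


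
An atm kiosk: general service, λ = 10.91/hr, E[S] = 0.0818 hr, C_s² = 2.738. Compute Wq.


ρ = λ·E[S] = 10.91·0.0818 = 0.8924
E[S²] = E[S]²(1+C_s²) = 0.0818²·(1+2.738) = 0.025012
Wq = λ·E[S²]/(2(1−ρ)) = 10.91·0.025012/(2·0.1076) = 1.26847 hr

Final: 1.26847 hr


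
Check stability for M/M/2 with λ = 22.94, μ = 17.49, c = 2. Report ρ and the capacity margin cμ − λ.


Total capacity cμ = 2·17.49 = 34.98/hr
ρ = λ/(cμ) = 22.94/34.98 = 0.6558
Stable ⇔ ρ < 1: YES
Spare capacity = cμ − λ = 34.98 − 22.94 = 12.04/hr

Final: ρ = 0.6558; stable; margin = 12.04/hr


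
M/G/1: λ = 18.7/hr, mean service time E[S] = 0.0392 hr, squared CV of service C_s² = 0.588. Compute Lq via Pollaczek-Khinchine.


ρ = λ·E[S] = 18.7·0.0392 = 0.7330
Lq = ρ²(1+C_s²)/(2(1−ρ)) = 0.5373·(1+0.588)/(2·0.2670)
= 0.5373·1.5880/0.5339 = 1.59819

Final: 1.59819


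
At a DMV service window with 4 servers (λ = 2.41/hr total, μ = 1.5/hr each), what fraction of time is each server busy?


ρ = λ/(cμ) = 2.41/(4·1.5) = 2.41/6.00 = 0.4017

Final: 0.4017


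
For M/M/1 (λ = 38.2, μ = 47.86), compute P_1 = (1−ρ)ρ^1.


ρ = 38.2/47.86 = 0.7982
P_n = (1−ρ)·ρ^n = (1 − 0.7982)·0.7982^1 = 0.2018·0.798161 = 0.161100

Final: 0.161100


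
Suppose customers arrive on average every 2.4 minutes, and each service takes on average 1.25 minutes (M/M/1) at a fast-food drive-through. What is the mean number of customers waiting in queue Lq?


λ = 60/2.4 = 25.0000 /hr
μ = 60/1.25 = 48.0000 /hr
ρ = λ/μ = 25.0000/48.0000 = 0.5208
Lq = ρ²/(1−ρ) = 0.2713/0.4792 = 0.5661

Final: 0.5661


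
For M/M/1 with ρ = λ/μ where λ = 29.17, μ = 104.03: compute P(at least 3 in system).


ρ = 29.17/104.03 = 0.2804
P(N ≥ n) = ρ^n = 0.2804^3 = 0.022046

Final: 0.022046


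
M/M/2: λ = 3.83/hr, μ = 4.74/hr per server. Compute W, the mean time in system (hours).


a = 0.8080; ρ = 0.4040; P₀ = 0.424493
Lq = P₀·a^c·ρ/(c!(1−ρ)²) = 0.15761
Wq = Lq/λ = 0.15761/3.83 = 0.04115 hr
W = Wq + 1/μ = 0.04115 + 0.21097 = 0.25212 hr

Final: 0.25212 hr


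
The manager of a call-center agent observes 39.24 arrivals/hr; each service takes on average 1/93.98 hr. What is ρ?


ρ = λ/μ = 39.24/93.98 = 0.4175

Final: 0.4175


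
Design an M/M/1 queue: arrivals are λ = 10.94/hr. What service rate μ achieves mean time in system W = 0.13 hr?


W = 1/(μ−λ) ⇒ μ − λ = 1/W = 1/0.13 = 7.6923
μ = λ + 1/W = 10.94 + 7.6923 = 18.6323 per hr

Final: 18.6323 /hr


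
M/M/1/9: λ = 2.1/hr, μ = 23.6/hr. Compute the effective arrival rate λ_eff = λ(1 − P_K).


ρ = 0.08898; P_K = (1−ρ)ρ^9/(1−ρ^10) = 3.186e-10
λ_eff = λ(1 − P_K) = 2.1·(1 − 3.186e-10) = 2.1·1.000000 = 2.1000 /hr

Final: 2.1000 /hr


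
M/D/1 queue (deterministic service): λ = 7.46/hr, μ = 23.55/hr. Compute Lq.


ρ = 7.46/23.55 = 0.3168
M/D/1: Lq = ρ²/(2(1−ρ)) = 0.1003/(2·0.6832) = 0.07343

Final: 0.07343


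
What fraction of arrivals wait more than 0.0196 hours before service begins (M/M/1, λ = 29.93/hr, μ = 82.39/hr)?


ρ = 29.93/82.39 = 0.3633
P(Wq > t) = ρ·e^{−(μ−λ)t} = 0.3633·e^{−1.0282}
= 0.3633·0.357644 = 0.129922

Final: 0.129922


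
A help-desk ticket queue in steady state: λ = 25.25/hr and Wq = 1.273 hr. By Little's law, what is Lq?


Lq = λWq = 25.25·1.273 = 32.1432

Final: 32.1432


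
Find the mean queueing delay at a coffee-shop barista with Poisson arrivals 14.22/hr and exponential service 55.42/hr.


ρ = 14.22/55.42 = 0.2566
Wq = ρ/(μ−λ) = 0.2566/(55.42 − 14.22) = 0.2566/41.20 = 0.006228 hr

Final: 0.006228 hr


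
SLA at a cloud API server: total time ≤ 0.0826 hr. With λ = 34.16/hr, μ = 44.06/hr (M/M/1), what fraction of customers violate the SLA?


W ~ Exponential(μ−λ) for M/M/1.
μ − λ = 44.06 − 34.16 = 9.9000
P(W > t) = e^{−(μ−λ)t} = e^{−0.8177} = 0.441428

Final: 0.441428


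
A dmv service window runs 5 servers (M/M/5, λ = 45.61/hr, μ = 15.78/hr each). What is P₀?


a = λ/μ = 45.61/15.78 = 2.8904; ρ = a/c = 0.5781
Σ_{k=0}^{4} a^k/k! (terms k=0..4) = 1.00000 + 2.89037 + 4.17711 + 4.02446 + 2.90804 = 14.99999
Tail: a^5/(5!(1−ρ)) = 201.72762/(120·0.4219) = 3.98426
P₀ = 1/(14.99999 + 3.98426) = 1/18.98424 = 0.052675

Final: 0.052675


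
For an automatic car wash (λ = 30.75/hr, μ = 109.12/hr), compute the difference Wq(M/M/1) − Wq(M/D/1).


ρ = 30.75/109.12 = 0.2818
Wq(M/M/1) = ρ/(μ−λ) = 0.2818/78.37 = 0.003596 hr
Wq(M/D/1) = ρ/(2(μ−λ)) = 0.001798 hr
Savings = 0.003596 − 0.001798 = 0.001798 hr

Final: 0.001798 hr


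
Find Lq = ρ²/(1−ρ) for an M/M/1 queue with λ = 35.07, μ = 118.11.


ρ = 35.07/118.11 = 0.2969
Lq = ρ²/(1−ρ) = 0.08817/0.7031 = 0.1254

Final: 0.1254


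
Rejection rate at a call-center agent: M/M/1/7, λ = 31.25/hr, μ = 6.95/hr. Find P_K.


ρ = λ/μ = 31.25/6.95 = 4.4964
P_K = (1−ρ)ρ^K/(1−ρ^(K+1)) = (-3.4964·37158.358431)/(1 − 167078.949778)
= -129920.591347/-167077.949778 = 0.777605

Final: 0.777605


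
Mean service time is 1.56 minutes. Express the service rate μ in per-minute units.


μ = 1/(service time) in consistent units.
1 minute = 1 min, so μ = 1/1.56 = 0.6410 per minute

Final: 0.6410 /min


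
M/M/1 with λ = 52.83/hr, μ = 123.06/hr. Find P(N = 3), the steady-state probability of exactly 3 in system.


ρ = 52.83/123.06 = 0.4293
P_n = (1−ρ)·ρ^n = (1 − 0.4293)·0.4293^3 = 0.5707·0.079121 = 0.045154

Final: 0.045154


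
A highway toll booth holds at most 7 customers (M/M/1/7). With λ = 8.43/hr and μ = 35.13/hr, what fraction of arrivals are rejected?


ρ = λ/μ = 8.43/35.13 = 0.2400
P_K = (1−ρ)ρ^K/(1−ρ^(K+1)) = (0.7600·0.00004582)/(1 − 0.00001100)
= 0.00003482/0.999989 = 0.00003482

Final: 0.00003482


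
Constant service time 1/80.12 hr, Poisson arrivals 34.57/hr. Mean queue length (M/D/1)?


ρ = 34.57/80.12 = 0.4315
M/D/1: Lq = ρ²/(2(1−ρ)) = 0.1862/(2·0.5685) = 0.16373

Final: 0.16373


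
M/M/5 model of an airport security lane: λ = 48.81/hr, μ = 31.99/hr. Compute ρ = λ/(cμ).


ρ = λ/(cμ) = 48.81/(5·31.99) = 48.81/159.95 = 0.3052

Final: 0.3052


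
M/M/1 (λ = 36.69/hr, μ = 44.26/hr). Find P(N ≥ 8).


ρ = 36.69/44.26 = 0.8290
P(N ≥ n) = ρ^n = 0.8290^8 = 0.222993

Final: 0.222993


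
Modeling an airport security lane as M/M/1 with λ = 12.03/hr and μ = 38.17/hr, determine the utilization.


ρ = λ/μ = 12.03/38.17 = 0.3152

Final: 0.3152


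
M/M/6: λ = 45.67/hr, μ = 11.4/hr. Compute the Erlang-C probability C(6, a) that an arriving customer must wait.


a = λ/μ = 4.0061; ρ = a/6 = 0.6677
P₀ = 0.016569 (from M/M/c formula)
C(c,a) = [a^c/(c!(1−ρ))]·P₀ = [4133.87140/(720·0.3323)]·0.016569
= 17.27751·0.016569 = 0.286263

Final: 0.286263


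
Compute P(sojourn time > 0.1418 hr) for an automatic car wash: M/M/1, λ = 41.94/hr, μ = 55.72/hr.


W ~ Exponential(μ−λ) for M/M/1.
μ − λ = 55.72 − 41.94 = 13.7800
P(W > t) = e^{−(μ−λ)t} = e^{−1.9540} = 0.141706

Final: 0.141706


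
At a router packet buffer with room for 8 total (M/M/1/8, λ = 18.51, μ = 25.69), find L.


ρ = 18.51/25.69 = 0.7205
L = ρ[1 − (K+1)ρ^K + Kρ^(K+1)] / [(1−ρ)(1−ρ^(K+1))]
Numerator: 0.7205·(1 − 9·0.072634 + 8·0.052334) = 0.551168
Denominator: (0.2795)·(0.947666) = 0.264860
L = 0.551168/0.264860 = 2.0810

Final: 2.0810


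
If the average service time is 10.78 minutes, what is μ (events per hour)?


μ = 1/(service time) in consistent units.
1 hour = 60 min, so μ = 60/10.78 = 5.5659 per hour

Final: 5.5659 /hr


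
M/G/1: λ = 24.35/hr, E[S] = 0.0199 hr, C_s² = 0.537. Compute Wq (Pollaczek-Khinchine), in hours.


ρ = λ·E[S] = 24.35·0.0199 = 0.4846
E[S²] = E[S]²(1+C_s²) = 0.0199²·(1+0.537) = 0.0006087
Wq = λ·E[S²]/(2(1−ρ)) = 24.35·0.0006087/(2·0.5154) = 0.01438 hr

Final: 0.01438 hr


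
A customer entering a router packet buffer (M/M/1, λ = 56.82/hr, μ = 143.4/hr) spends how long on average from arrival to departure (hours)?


W = 1/(μ−λ) = 1/(143.4 − 56.82) = 1/86.58 = 0.01155 hr

Final: 0.01155 hr


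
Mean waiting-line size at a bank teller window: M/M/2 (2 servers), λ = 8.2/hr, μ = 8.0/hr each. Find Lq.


a = λ/μ = 1.0250; ρ = a/2 = 0.5125
P₀ = 0.322314
Lq = P₀·a^c·ρ / (c!·(1−ρ)²) = 0.322314·1.05062·0.5125/(2·0.23766)
= 0.36513

Final: 0.36513


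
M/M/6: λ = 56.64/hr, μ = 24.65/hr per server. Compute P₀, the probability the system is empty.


a = λ/μ = 56.64/24.65 = 2.2978; ρ = a/c = 0.3830
Σ_{k=0}^{5} a^k/k! (terms k=0..5) = 1.00000 + 2.29777 + 2.63987 + 2.02194 + 1.16149 + 0.53377 = 9.65483
Tail: a^6/(6!(1−ρ)) = 147.17632/(720·0.6170) = 0.33128
P₀ = 1/(9.65483 + 0.33128) = 1/9.98611 = 0.100139

Final: 0.100139


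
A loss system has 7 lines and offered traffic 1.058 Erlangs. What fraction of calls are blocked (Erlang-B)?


B(c,a) = (a^c/c!) / Σ_{k=0}^{c} a^k/k!
a^7/7! = 0.0002944
Σ terms (k=0..7): 1.00000 + 1.05800 + 0.55968 + 0.19738 + 0.05221 + 0.01105 + 0.001948 + 0.0002944 = 2.880560
B = 0.0002944/2.880560 = 0.0001022

Final: 0.0001022


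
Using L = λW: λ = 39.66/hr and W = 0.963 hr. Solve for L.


L = λW = 39.66·0.963 = 38.1926

Final: 38.1926


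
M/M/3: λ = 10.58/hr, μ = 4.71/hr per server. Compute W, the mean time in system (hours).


a = 2.2463; ρ = 0.7488; P₀ = 0.075255
Lq = P₀·a^c·ρ/(c!(1−ρ)²) = 1.68636
Wq = Lq/λ = 1.68636/10.58 = 0.15939 hr
W = Wq + 1/μ = 0.15939 + 0.21231 = 0.37171 hr

Final: 0.37171 hr


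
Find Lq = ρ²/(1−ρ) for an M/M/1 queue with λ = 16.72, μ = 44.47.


ρ = 16.72/44.47 = 0.3760
Lq = ρ²/(1−ρ) = 0.1414/0.6240 = 0.2265

Final: 0.2265


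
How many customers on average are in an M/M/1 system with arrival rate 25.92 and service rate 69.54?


ρ = λ/μ = 25.92/69.54 = 0.3727
L = ρ/(1−ρ) = 0.3727/(1 − 0.3727) = 0.3727/0.6273 = 0.5942

Final: 0.5942


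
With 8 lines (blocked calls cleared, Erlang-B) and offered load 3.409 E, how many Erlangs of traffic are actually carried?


B(8,3.409) = 0.015089 (Erlang-B)
Carried load = a(1 − B) = 3.409·(1 − 0.015089) = 3.409·0.984911 = 3.3576 E

Final: 3.3576 Erlangs


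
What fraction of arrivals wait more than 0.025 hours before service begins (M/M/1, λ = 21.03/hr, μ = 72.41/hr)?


ρ = 21.03/72.41 = 0.2904
P(Wq > t) = ρ·e^{−(μ−λ)t} = 0.2904·e^{−1.2845}
= 0.2904·0.276789 = 0.080388

Final: 0.080388


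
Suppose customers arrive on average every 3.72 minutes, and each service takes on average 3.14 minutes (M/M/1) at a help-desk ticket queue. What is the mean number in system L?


λ = 60/3.72 = 16.1290 /hr
μ = 60/3.14 = 19.1083 /hr
ρ = λ/μ = 16.1290/19.1083 = 0.8441
L = ρ/(1−ρ) = 0.8441/0.1559 = 5.4138

Final: 5.4138


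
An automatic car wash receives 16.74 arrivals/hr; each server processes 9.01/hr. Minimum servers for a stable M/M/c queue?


Stability requires cμ > λ ⇔ c > λ/μ.
λ/μ = 16.74/9.01 = 1.8579
Minimum integer c = ⌊1.8579⌋ + 1 = 2
Check: 2·9.01 = 18.02 > 16.74, while 1·9.01 = 9.01 ≤ 16.74

Final: 2 servers


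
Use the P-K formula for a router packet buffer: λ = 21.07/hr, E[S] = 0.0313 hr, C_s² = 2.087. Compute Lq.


ρ = λ·E[S] = 21.07·0.0313 = 0.6595
Lq = ρ²(1+C_s²)/(2(1−ρ)) = 0.4349·(1+2.087)/(2·0.3405)
= 0.4349·3.0870/0.6810 = 1.97150

Final: 1.97150


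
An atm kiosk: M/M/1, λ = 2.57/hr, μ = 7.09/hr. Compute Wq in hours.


ρ = 2.57/7.09 = 0.3625
Wq = ρ/(μ−λ) = 0.3625/(7.09 − 2.57) = 0.3625/4.52 = 0.08020 hr

Final: 0.08020 hr


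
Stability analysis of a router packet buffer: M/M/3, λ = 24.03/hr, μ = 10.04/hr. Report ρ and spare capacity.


Total capacity cμ = 3·10.04 = 30.12/hr
ρ = λ/(cμ) = 24.03/30.12 = 0.7978
Stable ⇔ ρ < 1: YES
Spare capacity = cμ − λ = 30.12 − 24.03 = 6.09/hr

Final: ρ = 0.7978; stable; margin = 6.09/hr


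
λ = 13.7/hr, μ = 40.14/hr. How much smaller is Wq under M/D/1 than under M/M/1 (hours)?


ρ = 13.7/40.14 = 0.3413
Wq(M/M/1) = ρ/(μ−λ) = 0.3413/26.44 = 0.01291 hr
Wq(M/D/1) = ρ/(2(μ−λ)) = 0.006454 hr
Savings = 0.01291 − 0.006454 = 0.006454 hr

Final: 0.006454 hr


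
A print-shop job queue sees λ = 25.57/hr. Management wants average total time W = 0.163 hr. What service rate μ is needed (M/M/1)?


W = 1/(μ−λ) ⇒ μ − λ = 1/W = 1/0.163 = 6.1350
μ = λ + 1/W = 25.57 + 6.1350 = 31.7050 per hr

Final: 31.7050 /hr


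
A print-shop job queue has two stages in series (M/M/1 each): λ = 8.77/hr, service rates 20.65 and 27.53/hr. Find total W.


Each node sees arrival rate λ = 8.77/hr (tandem ⇒ throughput preserved).
W₁ = 1/(μ₁−λ) = 1/(20.65−8.77) = 0.08418 hr
W₂ = 1/(μ₂−λ) = 1/(27.53−8.77) = 0.05330 hr
W_total = W₁ + W₂ = 0.08418 + 0.05330 = 0.13748 hr

Final: 0.13748 hr


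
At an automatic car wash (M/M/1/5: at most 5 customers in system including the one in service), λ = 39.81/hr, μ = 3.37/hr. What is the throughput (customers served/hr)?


ρ = 11.8131; P_K = (1−ρ)ρ^5/(1−ρ^6) = 0.915348
λ_eff = λ(1 − P_K) = 39.81·(1 − 0.915348) = 39.81·0.084652 = 3.3700 /hr

Final: 3.3700 /hr


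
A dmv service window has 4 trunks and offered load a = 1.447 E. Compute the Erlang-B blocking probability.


B(c,a) = (a^c/c!) / Σ_{k=0}^{c} a^k/k!
a^4/4! = 0.182668
Σ terms (k=0..4): 1.00000 + 1.44700 + 1.04690 + 0.50496 + 0.18267 = 4.181530
B = 0.182668/4.181530 = 0.043685

Final: 0.043685


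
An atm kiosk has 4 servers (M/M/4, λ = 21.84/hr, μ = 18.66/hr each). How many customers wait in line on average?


a = λ/μ = 1.1704; ρ = a/4 = 0.2926
P₀ = 0.309300
Lq = P₀·a^c·ρ / (c!·(1−ρ)²) = 0.309300·1.87657·0.2926/(24·0.50041)
= 0.01414

Final: 0.01414


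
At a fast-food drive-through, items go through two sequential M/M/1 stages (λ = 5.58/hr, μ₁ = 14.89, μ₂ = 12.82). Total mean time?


Each node sees arrival rate λ = 5.58/hr (tandem ⇒ throughput preserved).
W₁ = 1/(μ₁−λ) = 1/(14.89−5.58) = 0.10741 hr
W₂ = 1/(μ₂−λ) = 1/(12.82−5.58) = 0.13812 hr
W_total = W₁ + W₂ = 0.10741 + 0.13812 = 0.24553 hr

Final: 0.24553 hr


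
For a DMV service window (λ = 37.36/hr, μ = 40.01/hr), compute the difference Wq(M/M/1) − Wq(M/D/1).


ρ = 37.36/40.01 = 0.9338
Wq(M/M/1) = ρ/(μ−λ) = 0.9338/2.65 = 0.35236 hr
Wq(M/D/1) = ρ/(2(μ−λ)) = 0.17618 hr
Savings = 0.35236 − 0.17618 = 0.17618 hr

Final: 0.17618 hr


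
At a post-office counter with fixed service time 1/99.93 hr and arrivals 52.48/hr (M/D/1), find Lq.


ρ = 52.48/99.93 = 0.5252
M/D/1: Lq = ρ²/(2(1−ρ)) = 0.2758/(2·0.4748) = 0.29042

Final: 0.29042


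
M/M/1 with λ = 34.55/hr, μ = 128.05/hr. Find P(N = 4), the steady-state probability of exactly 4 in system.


ρ = 34.55/128.05 = 0.2698
P_n = (1−ρ)·ρ^n = (1 − 0.2698)·0.2698^4 = 0.7302·0.005300 = 0.003870

Final: 0.003870


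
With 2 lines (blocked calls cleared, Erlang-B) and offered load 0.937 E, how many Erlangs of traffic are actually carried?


B(2,0.937) = 0.184759 (Erlang-B)
Carried load = a(1 − B) = 0.937·(1 − 0.184759) = 0.937·0.815241 = 0.7639 E

Final: 0.7639 Erlangs


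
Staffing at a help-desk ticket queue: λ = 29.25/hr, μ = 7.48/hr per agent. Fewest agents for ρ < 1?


Stability requires cμ > λ ⇔ c > λ/μ.
λ/μ = 29.25/7.48 = 3.9104
Minimum integer c = ⌊3.9104⌋ + 1 = 4
Check: 4·7.48 = 29.92 > 29.25, while 3·7.48 = 22.44 ≤ 29.25

Final: 4 servers


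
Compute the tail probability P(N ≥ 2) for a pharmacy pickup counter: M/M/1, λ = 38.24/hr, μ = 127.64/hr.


ρ = 38.24/127.64 = 0.2996
P(N ≥ n) = ρ^n = 0.2996^2 = 0.089756

Final: 0.089756


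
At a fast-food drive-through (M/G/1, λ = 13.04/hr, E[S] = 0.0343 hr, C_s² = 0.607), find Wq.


ρ = λ·E[S] = 13.04·0.0343 = 0.4473
E[S²] = E[S]²(1+C_s²) = 0.0343²·(1+0.607) = 0.001891
Wq = λ·E[S²]/(2(1−ρ)) = 13.04·0.001891/(2·0.5527) = 0.02230 hr

Final: 0.02230 hr


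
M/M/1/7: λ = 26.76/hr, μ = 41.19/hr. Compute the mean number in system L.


ρ = 26.76/41.19 = 0.6497
L = ρ[1 − (K+1)ρ^K + Kρ^(K+1)] / [(1−ρ)(1−ρ^(K+1))]
Numerator: 0.6497·(1 − 8·0.048850 + 7·0.031736) = 0.540110
Denominator: (0.3503)·(0.968264) = 0.339210
L = 0.540110/0.339210 = 1.5923

Final: 1.5923


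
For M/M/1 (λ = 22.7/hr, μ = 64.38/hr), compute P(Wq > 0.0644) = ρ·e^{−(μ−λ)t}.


ρ = 22.7/64.38 = 0.3526
P(Wq > t) = ρ·e^{−(μ−λ)t} = 0.3526·e^{−2.6842}
= 0.3526·0.068276 = 0.024074

Final: 0.024074


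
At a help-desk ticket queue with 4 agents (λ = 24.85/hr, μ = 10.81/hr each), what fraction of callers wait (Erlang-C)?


a = λ/μ = 2.2988; ρ = a/4 = 0.5747
P₀ = 0.093444 (from M/M/c formula)
C(c,a) = [a^c/(c!(1−ρ))]·P₀ = [27.92562/(24·0.4253)]·0.093444
= 2.73587·0.093444 = 0.255652

Final: 0.255652


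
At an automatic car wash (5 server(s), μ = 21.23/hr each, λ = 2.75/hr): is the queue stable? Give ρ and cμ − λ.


Total capacity cμ = 5·21.23 = 106.15/hr
ρ = λ/(cμ) = 2.75/106.15 = 0.02591
Stable ⇔ ρ < 1: YES
Spare capacity = cμ − λ = 106.15 − 2.75 = 103.40/hr

Final: ρ = 0.02591; stable; margin = 103.40/hr


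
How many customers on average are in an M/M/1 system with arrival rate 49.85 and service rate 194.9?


ρ = λ/μ = 49.85/194.9 = 0.2558
L = ρ/(1−ρ) = 0.2558/(1 − 0.2558) = 0.2558/0.7442 = 0.3437

Final: 0.3437


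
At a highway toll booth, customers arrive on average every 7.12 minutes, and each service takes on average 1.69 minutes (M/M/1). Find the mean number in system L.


λ = 60/7.12 = 8.4270 /hr
μ = 60/1.69 = 35.5030 /hr
ρ = λ/μ = 8.4270/35.5030 = 0.2374
L = ρ/(1−ρ) = 0.2374/0.7626 = 0.3112

Final: 0.3112


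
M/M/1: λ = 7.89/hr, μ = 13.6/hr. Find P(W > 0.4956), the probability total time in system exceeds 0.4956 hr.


W ~ Exponential(μ−λ) for M/M/1.
μ − λ = 13.6 − 7.89 = 5.7100
P(W > t) = e^{−(μ−λ)t} = e^{−2.8299} = 0.059020

Final: 0.059020


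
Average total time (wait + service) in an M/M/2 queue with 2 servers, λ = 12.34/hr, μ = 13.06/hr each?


a = 0.9449; ρ = 0.4724; P₀ = 0.358294
Lq = P₀·a^c·ρ/(c!(1−ρ)²) = 0.27148
Wq = Lq/λ = 0.27148/12.34 = 0.02200 hr
W = Wq + 1/μ = 0.02200 + 0.07657 = 0.09857 hr

Final: 0.09857 hr


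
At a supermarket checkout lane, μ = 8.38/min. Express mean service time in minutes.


Mean service time = 1/μ = 1/8.38 minute = 0.11933 minute
In minutes: 0.11933 × 1 = 0.1193 min

Final: 0.1193 min


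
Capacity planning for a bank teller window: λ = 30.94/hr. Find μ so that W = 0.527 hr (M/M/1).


W = 1/(μ−λ) ⇒ μ − λ = 1/W = 1/0.527 = 1.8975
μ = λ + 1/W = 30.94 + 1.8975 = 32.8375 per hr

Final: 32.8375 /hr


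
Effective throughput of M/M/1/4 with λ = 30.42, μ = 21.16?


ρ = 1.4376; P_K = (1−ρ)ρ^4/(1−ρ^5) = 0.363620
λ_eff = λ(1 − P_K) = 30.42·(1 − 0.363620) = 30.42·0.636380 = 19.3587 /hr

Final: 19.3587 /hr


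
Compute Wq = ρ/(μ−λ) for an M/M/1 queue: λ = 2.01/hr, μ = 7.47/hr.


ρ = 2.01/7.47 = 0.2691
Wq = ρ/(μ−λ) = 0.2691/(7.47 − 2.01) = 0.2691/5.46 = 0.04928 hr

Final: 0.04928 hr


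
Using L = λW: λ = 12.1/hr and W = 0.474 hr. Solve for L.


L = λW = 12.1·0.474 = 5.7354

Final: 5.7354


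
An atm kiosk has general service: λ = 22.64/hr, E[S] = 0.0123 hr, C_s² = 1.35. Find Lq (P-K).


ρ = λ·E[S] = 22.64·0.0123 = 0.2785
Lq = ρ²(1+C_s²)/(2(1−ρ)) = 0.07755·(1+1.35)/(2·0.7215)
= 0.07755·2.3500/1.4431 = 0.12628

Final: 0.12628


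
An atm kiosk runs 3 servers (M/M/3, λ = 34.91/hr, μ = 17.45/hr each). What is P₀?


a = λ/μ = 34.91/17.45 = 2.0006; ρ = a/c = 0.6669
Σ_{k=0}^{2} a^k/k! (terms k=0..2) = 1.00000 + 2.00057 + 2.00115 = 5.00172
Tail: a^3/(3!(1−ρ)) = 8.00688/(6·0.3331) = 4.00573
P₀ = 1/(5.00172 + 4.00573) = 1/9.00745 = 0.111019

Final: 0.111019


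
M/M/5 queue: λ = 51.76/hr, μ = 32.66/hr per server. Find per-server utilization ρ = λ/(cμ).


ρ = λ/(cμ) = 51.76/(5·32.66) = 51.76/163.30 = 0.3170

Final: 0.3170


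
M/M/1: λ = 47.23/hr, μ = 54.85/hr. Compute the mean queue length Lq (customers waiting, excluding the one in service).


ρ = 47.23/54.85 = 0.8611
Lq = ρ²/(1−ρ) = 0.7415/0.1389 = 5.3371

Final: 5.3371


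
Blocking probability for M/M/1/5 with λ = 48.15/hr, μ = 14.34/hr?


ρ = λ/μ = 48.15/14.34 = 3.3577
P_K = (1−ρ)ρ^K/(1−ρ^(K+1)) = (-2.3577·426.811095)/(1 − 1433.120937)
= -1006.309842/-1432.120937 = 0.702671

Final: 0.702671


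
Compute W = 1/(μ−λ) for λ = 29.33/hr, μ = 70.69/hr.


W = 1/(μ−λ) = 1/(70.69 − 29.33) = 1/41.36 = 0.02418 hr

Final: 0.02418 hr


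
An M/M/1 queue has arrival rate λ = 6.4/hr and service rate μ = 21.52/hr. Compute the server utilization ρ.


ρ = λ/μ = 6.4/21.52 = 0.2974

Final: 0.2974


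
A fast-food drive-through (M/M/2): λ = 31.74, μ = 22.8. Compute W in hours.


a = 1.3921; ρ = 0.6961; P₀ = 0.179209
Lq = P₀·a^c·ρ/(c!(1−ρ)²) = 1.30833
Wq = Lq/λ = 1.30833/31.74 = 0.04122 hr
W = Wq + 1/μ = 0.04122 + 0.04386 = 0.08508 hr

Final: 0.08508 hr


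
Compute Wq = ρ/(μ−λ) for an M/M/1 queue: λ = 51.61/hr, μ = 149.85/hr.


ρ = 51.61/149.85 = 0.3444
Wq = ρ/(μ−λ) = 0.3444/(149.85 − 51.61) = 0.3444/98.24 = 0.003506 hr

Final: 0.003506 hr


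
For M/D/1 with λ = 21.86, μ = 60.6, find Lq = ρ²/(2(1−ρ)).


ρ = 21.86/60.6 = 0.3607
M/D/1: Lq = ρ²/(2(1−ρ)) = 0.1301/(2·0.6393) = 0.10177

Final: 0.10177


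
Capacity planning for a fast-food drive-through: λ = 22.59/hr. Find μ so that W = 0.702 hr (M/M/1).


W = 1/(μ−λ) ⇒ μ − λ = 1/W = 1/0.702 = 1.4245
μ = λ + 1/W = 22.59 + 1.4245 = 24.0145 per hr

Final: 24.0145 /hr


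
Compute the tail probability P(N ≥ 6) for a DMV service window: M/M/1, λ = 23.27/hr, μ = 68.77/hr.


ρ = 23.27/68.77 = 0.3384
P(N ≥ n) = ρ^n = 0.3384^6 = 0.001501

Final: 0.001501


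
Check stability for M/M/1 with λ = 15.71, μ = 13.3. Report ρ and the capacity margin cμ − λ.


Total capacity cμ = 1·13.3 = 13.30/hr
ρ = λ/(cμ) = 15.71/13.30 = 1.1812
Stable ⇔ ρ < 1: NO
Spare capacity = cμ − λ = 13.30 − 15.71 = -2.41/hr

Final: ρ = 1.1812; unstable; margin = -2.41/hr


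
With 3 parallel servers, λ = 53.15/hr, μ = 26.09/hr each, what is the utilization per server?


ρ = λ/(cμ) = 53.15/(3·26.09) = 53.15/78.27 = 0.6791

Final: 0.6791


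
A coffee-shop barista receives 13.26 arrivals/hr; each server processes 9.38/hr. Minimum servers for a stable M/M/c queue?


Stability requires cμ > λ ⇔ c > λ/μ.
λ/μ = 13.26/9.38 = 1.4136
Minimum integer c = ⌊1.4136⌋ + 1 = 2
Check: 2·9.38 = 18.76 > 13.26, while 1·9.38 = 9.38 ≤ 13.26

Final: 2 servers


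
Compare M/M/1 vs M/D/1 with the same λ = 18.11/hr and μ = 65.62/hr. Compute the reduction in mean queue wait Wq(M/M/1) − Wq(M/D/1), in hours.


ρ = 18.11/65.62 = 0.2760
Wq(M/M/1) = ρ/(μ−λ) = 0.2760/47.51 = 0.005809 hr
Wq(M/D/1) = ρ/(2(μ−λ)) = 0.002904 hr
Savings = 0.005809 − 0.002904 = 0.002904 hr

Final: 0.002904 hr


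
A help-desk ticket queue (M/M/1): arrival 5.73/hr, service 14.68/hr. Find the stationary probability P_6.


ρ = 5.73/14.68 = 0.3903
P_n = (1−ρ)·ρ^n = (1 − 0.3903)·0.3903^6 = 0.6097·0.003536 = 0.002156

Final: 0.002156


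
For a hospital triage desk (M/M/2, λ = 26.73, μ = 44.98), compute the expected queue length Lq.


a = λ/μ = 0.5943; ρ = a/2 = 0.2971
P₀ = 0.541863
Lq = P₀·a^c·ρ / (c!·(1−ρ)²) = 0.541863·0.35315·0.2971/(2·0.49402)
= 0.05755

Final: 0.05755


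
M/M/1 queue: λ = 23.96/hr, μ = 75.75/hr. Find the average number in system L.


ρ = λ/μ = 23.96/75.75 = 0.3163
L = ρ/(1−ρ) = 0.3163/(1 − 0.3163) = 0.3163/0.6837 = 0.4626

Final: 0.4626


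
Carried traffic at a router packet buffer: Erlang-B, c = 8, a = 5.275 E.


B(8,5.275) = 0.083395 (Erlang-B)
Carried load = a(1 − B) = 5.275·(1 − 0.083395) = 5.275·0.916605 = 4.8351 E

Final: 4.8351 Erlangs


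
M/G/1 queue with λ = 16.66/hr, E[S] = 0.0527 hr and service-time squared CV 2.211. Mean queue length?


ρ = λ·E[S] = 16.66·0.0527 = 0.8780
Lq = ρ²(1+C_s²)/(2(1−ρ)) = 0.7709·(1+2.211)/(2·0.1220)
= 0.7709·3.2110/0.2440 = 10.14279

Final: 10.14279


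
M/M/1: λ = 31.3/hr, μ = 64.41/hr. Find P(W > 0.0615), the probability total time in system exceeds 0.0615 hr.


W ~ Exponential(μ−λ) for M/M/1.
μ − λ = 64.41 − 31.3 = 33.1100
P(W > t) = e^{−(μ−λ)t} = e^{−2.0363} = 0.130515

Final: 0.130515


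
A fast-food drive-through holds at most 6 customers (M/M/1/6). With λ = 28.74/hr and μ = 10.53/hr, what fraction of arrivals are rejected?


ρ = λ/μ = 28.74/10.53 = 2.7293
P_K = (1−ρ)ρ^K/(1−ρ^(K+1)) = (-1.7293·413.380852)/(1 − 1128.258849)
= -714.877997/-1127.258849 = 0.634174

Final: 0.634174


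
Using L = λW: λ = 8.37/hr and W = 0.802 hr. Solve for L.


L = λW = 8.37·0.802 = 6.7127

Final: 6.7127


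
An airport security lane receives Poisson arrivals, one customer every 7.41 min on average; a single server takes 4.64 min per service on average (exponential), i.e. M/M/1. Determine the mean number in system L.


λ = 60/7.41 = 8.0972 /hr
μ = 60/4.64 = 12.9310 /hr
ρ = λ/μ = 8.0972/12.9310 = 0.6262
L = ρ/(1−ρ) = 0.6262/0.3738 = 1.6751

Final: 1.6751


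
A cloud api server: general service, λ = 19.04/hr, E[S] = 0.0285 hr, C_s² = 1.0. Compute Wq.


ρ = λ·E[S] = 19.04·0.0285 = 0.5426
E[S²] = E[S]²(1+C_s²) = 0.0285²·(1+1.0) = 0.001625
Wq = λ·E[S²]/(2(1−ρ)) = 19.04·0.001625/(2·0.4574) = 0.03381 hr

Final: 0.03381 hr


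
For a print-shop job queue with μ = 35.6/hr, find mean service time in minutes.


Mean service time = 1/μ = 1/35.6 hour = 0.02809 hour
In minutes: 0.02809 × 60 = 1.6854 min

Final: 1.6854 min


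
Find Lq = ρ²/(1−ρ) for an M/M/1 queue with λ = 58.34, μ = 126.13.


ρ = 58.34/126.13 = 0.4625
Lq = ρ²/(1−ρ) = 0.2139/0.5375 = 0.3981

Final: 0.3981


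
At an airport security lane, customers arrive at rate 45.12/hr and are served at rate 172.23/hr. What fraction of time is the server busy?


ρ = λ/μ = 45.12/172.23 = 0.2620

Final: 0.2620


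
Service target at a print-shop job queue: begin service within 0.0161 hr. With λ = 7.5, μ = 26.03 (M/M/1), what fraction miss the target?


ρ = 7.5/26.03 = 0.2881
P(Wq > t) = ρ·e^{−(μ−λ)t} = 0.2881·e^{−0.2983}
= 0.2881·0.742054 = 0.213807

Final: 0.213807


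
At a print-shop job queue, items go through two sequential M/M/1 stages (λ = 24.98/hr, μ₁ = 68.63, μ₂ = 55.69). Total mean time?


Each node sees arrival rate λ = 24.98/hr (tandem ⇒ throughput preserved).
W₁ = 1/(μ₁−λ) = 1/(68.63−24.98) = 0.02291 hr
W₂ = 1/(μ₂−λ) = 1/(55.69−24.98) = 0.03256 hr
W_total = W₁ + W₂ = 0.02291 + 0.03256 = 0.05547 hr

Final: 0.05547 hr


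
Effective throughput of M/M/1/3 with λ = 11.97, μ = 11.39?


ρ = 1.0509; P_K = (1−ρ)ρ^3/(1−ρ^4) = 0.268922
λ_eff = λ(1 − P_K) = 11.97·(1 − 0.268922) = 11.97·0.731078 = 8.7510 /hr

Final: 8.7510 /hr


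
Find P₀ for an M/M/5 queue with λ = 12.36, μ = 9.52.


a = λ/μ = 12.36/9.52 = 1.2983; ρ = a/c = 0.2597
Σ_{k=0}^{4} a^k/k! (terms k=0..4) = 1.00000 + 1.29832 + 0.84282 + 0.36475 + 0.11839 = 3.62427
Tail: a^5/(5!(1−ρ)) = 3.68899/(120·0.7403) = 0.04152
P₀ = 1/(3.62427 + 0.04152) = 1/3.66580 = 0.272792

Final: 0.272792


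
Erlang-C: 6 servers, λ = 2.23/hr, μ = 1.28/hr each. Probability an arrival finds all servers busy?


a = λ/μ = 1.7422; ρ = a/6 = 0.2904
P₀ = 0.175026 (from M/M/c formula)
C(c,a) = [a^c/(c!(1−ρ))]·P₀ = [27.96207/(720·0.7096)]·0.175026
= 0.05473·0.175026 = 0.009579

Final: 0.009579


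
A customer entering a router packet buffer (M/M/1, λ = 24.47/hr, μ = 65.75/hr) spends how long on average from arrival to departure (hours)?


W = 1/(μ−λ) = 1/(65.75 − 24.47) = 1/41.28 = 0.02422 hr

Final: 0.02422 hr


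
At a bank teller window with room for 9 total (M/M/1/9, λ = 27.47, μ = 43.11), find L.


ρ = 27.47/43.11 = 0.6372
L = ρ[1 − (K+1)ρ^K + Kρ^(K+1)] / [(1−ρ)(1−ρ^(K+1))]
Numerator: 0.6372·(1 − 10·0.017319 + 9·0.011036) = 0.590138
Denominator: (0.3628)·(0.988964) = 0.358789
L = 0.590138/0.358789 = 1.6448

Final: 1.6448


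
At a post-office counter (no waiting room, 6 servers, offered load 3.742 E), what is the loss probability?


B(c,a) = (a^c/c!) / Σ_{k=0}^{c} a^k/k!
a^6/6! = 3.813205
Σ terms (k=0..6): 1.00000 + 3.74200 + 7.00128 + 8.73293 + 8.16966 + 6.11417 + 3.81321 = 38.573250
B = 3.813205/38.573250 = 0.098856

Final: 0.098856


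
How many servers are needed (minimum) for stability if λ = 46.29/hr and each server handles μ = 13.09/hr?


Stability requires cμ > λ ⇔ c > λ/μ.
λ/μ = 46.29/13.09 = 3.5363
Minimum integer c = ⌊3.5363⌋ + 1 = 4
Check: 4·13.09 = 52.36 > 46.29, while 3·13.09 = 39.27 ≤ 46.29

Final: 4 servers


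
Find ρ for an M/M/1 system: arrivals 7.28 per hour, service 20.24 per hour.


ρ = λ/μ = 7.28/20.24 = 0.3597

Final: 0.3597


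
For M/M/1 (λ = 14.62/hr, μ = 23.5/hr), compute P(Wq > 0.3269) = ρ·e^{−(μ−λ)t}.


ρ = 14.62/23.5 = 0.6221
P(Wq > t) = ρ·e^{−(μ−λ)t} = 0.6221·e^{−2.9029}
= 0.6221·0.054865 = 0.034133

Final: 0.034133


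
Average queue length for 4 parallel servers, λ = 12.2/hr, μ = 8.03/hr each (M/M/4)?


a = λ/μ = 1.5193; ρ = a/4 = 0.3798
P₀ = 0.216642
Lq = P₀·a^c·ρ / (c!·(1−ρ)²) = 0.216642·5.32816·0.3798/(24·0.38462)
= 0.04750

Final: 0.04750


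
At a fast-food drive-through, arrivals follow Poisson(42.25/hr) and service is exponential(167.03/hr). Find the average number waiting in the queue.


ρ = 42.25/167.03 = 0.2529
Lq = ρ²/(1−ρ) = 0.06398/0.7471 = 0.08565

Final: 0.08565


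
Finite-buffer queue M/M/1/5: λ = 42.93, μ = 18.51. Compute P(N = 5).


ρ = λ/μ = 42.93/18.51 = 2.3193
P_K = (1−ρ)ρ^K/(1−ρ^(K+1)) = (-1.3193·67.107699)/(1 − 155.642006)
= -88.534306/-154.642006 = 0.572511

Final: 0.572511


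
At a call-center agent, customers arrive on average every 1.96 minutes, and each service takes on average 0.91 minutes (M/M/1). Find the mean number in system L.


λ = 60/1.96 = 30.6122 /hr
μ = 60/0.91 = 65.9341 /hr
ρ = λ/μ = 30.6122/65.9341 = 0.4643
L = ρ/(1−ρ) = 0.4643/0.5357 = 0.8667

Final: 0.8667


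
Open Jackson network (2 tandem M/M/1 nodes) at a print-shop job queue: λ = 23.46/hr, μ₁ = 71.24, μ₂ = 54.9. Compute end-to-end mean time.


Each node sees arrival rate λ = 23.46/hr (tandem ⇒ throughput preserved).
W₁ = 1/(μ₁−λ) = 1/(71.24−23.46) = 0.02093 hr
W₂ = 1/(μ₂−λ) = 1/(54.9−23.46) = 0.03181 hr
W_total = W₁ + W₂ = 0.02093 + 0.03181 = 0.05274 hr

Final: 0.05274 hr


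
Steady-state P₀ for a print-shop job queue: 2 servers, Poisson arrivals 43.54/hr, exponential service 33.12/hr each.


a = λ/μ = 43.54/33.12 = 1.3146; ρ = a/c = 0.6573
Σ_{k=0}^{1} a^k/k! (terms k=0..1) = 1.00000 + 1.31461 = 2.31461
Tail: a^2/(2!(1−ρ)) = 1.72821/(2·0.3427) = 2.52151
P₀ = 1/(2.31461 + 2.52151) = 1/4.83612 = 0.206777

Final: 0.206777


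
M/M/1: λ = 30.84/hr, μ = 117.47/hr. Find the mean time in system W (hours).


W = 1/(μ−λ) = 1/(117.47 − 30.84) = 1/86.63 = 0.01154 hr

Final: 0.01154 hr


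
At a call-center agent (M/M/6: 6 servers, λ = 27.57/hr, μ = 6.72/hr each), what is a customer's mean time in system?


a = 4.1027; ρ = 0.6838; P₀ = 0.014823
Lq = P₀·a^c·ρ/(c!(1−ρ)²) = 0.67133
Wq = Lq/λ = 0.67133/27.57 = 0.02435 hr
W = Wq + 1/μ = 0.02435 + 0.14881 = 0.17316 hr

Final: 0.17316 hr


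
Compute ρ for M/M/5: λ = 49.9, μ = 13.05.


ρ = λ/(cμ) = 49.9/(5·13.05) = 49.9/65.25 = 0.7648

Final: 0.7648


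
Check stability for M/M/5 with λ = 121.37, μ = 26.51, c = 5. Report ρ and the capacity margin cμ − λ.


Total capacity cμ = 5·26.51 = 132.55/hr
ρ = λ/(cμ) = 121.37/132.55 = 0.9157
Stable ⇔ ρ < 1: YES
Spare capacity = cμ − λ = 132.55 − 121.37 = 11.18/hr

Final: ρ = 0.9157; stable; margin = 11.18/hr


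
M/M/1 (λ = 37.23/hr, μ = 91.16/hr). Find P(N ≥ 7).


ρ = 37.23/91.16 = 0.4084
P(N ≥ n) = ρ^n = 0.4084^7 = 0.001895

Final: 0.001895


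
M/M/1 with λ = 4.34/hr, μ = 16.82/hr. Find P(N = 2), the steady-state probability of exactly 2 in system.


ρ = 4.34/16.82 = 0.2580
P_n = (1−ρ)·ρ^n = (1 − 0.2580)·0.2580^2 = 0.7420·0.066577 = 0.049399

Final: 0.049399


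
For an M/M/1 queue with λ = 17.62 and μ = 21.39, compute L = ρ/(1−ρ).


ρ = λ/μ = 17.62/21.39 = 0.8237
L = ρ/(1−ρ) = 0.8237/(1 − 0.8237) = 0.8237/0.1763 = 4.6737

Final: 4.6737


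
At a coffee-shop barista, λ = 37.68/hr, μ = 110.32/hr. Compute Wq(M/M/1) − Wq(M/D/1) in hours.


ρ = 37.68/110.32 = 0.3416
Wq(M/M/1) = ρ/(μ−λ) = 0.3416/72.64 = 0.004702 hr
Wq(M/D/1) = ρ/(2(μ−λ)) = 0.002351 hr
Savings = 0.004702 − 0.002351 = 0.002351 hr

Final: 0.002351 hr


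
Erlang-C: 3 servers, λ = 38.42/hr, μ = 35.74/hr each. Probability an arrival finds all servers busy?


a = λ/μ = 1.0750; ρ = a/3 = 0.3583
P₀ = 0.336084 (from M/M/c formula)
C(c,a) = [a^c/(c!(1−ρ))]·P₀ = [1.24225/(6·0.6417)]·0.336084
= 0.32266·0.336084 = 0.108441

Final: 0.108441


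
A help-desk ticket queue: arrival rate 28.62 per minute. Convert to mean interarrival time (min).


Mean interarrival time = 1/λ = 1/28.62 minute = 0.03494 minute
In minutes: 0.03494 × 1 = 0.03494 min

Final: 0.03494 min


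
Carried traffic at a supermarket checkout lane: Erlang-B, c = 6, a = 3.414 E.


B(6,3.414) = 0.076898 (Erlang-B)
Carried load = a(1 − B) = 3.414·(1 − 0.076898) = 3.414·0.923102 = 3.1515 E

Final: 3.1515 Erlangs


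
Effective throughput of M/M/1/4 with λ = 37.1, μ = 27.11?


ρ = 1.3685; P_K = (1−ρ)ρ^4/(1−ρ^5) = 0.340137
λ_eff = λ(1 − P_K) = 37.1·(1 − 0.340137) = 37.1·0.659863 = 24.4809 /hr

Final: 24.4809 /hr


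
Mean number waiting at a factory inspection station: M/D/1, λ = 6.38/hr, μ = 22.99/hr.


ρ = 6.38/22.99 = 0.2775
M/D/1: Lq = ρ²/(2(1−ρ)) = 0.07701/(2·0.7225) = 0.05330

Final: 0.05330


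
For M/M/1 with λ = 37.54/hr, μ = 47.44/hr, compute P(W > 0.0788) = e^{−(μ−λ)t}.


W ~ Exponential(μ−λ) for M/M/1.
μ − λ = 47.44 − 37.54 = 9.9000
P(W > t) = e^{−(μ−λ)t} = e^{−0.7801} = 0.458351

Final: 0.458351


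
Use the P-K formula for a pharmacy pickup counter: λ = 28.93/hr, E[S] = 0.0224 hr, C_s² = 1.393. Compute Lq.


ρ = λ·E[S] = 28.93·0.0224 = 0.6480
Lq = ρ²(1+C_s²)/(2(1−ρ)) = 0.4199·(1+1.393)/(2·0.3520)
= 0.4199·2.3930/0.7039 = 1.42759

Final: 1.42759


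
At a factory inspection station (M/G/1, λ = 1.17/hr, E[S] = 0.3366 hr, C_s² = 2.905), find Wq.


ρ = λ·E[S] = 1.17·0.3366 = 0.3938
E[S²] = E[S]²(1+C_s²) = 0.3366²·(1+2.905) = 0.442435
Wq = λ·E[S²]/(2(1−ρ)) = 1.17·0.442435/(2·0.6062) = 0.42698 hr

Final: 0.42698 hr


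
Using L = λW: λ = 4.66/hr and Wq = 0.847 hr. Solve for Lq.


Lq = λWq = 4.66·0.847 = 3.9470

Final: 3.9470


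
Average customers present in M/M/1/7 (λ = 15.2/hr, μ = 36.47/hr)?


ρ = 15.2/36.47 = 0.4168
L = ρ[1 − (K+1)ρ^K + Kρ^(K+1)] / [(1−ρ)(1−ρ^(K+1))]
Numerator: 0.4168·(1 − 8·0.002185 + 7·0.0009105) = 0.412153
Denominator: (0.5832)·(0.999090) = 0.582688
L = 0.412153/0.582688 = 0.7073

Final: 0.7073


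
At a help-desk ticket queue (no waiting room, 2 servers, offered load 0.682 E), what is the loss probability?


B(c,a) = (a^c/c!) / Σ_{k=0}^{c} a^k/k!
a^2/2! = 0.232562
Σ terms (k=0..2): 1.00000 + 0.68200 + 0.23256 = 1.914562
B = 0.232562/1.914562 = 0.121470

Final: 0.121470


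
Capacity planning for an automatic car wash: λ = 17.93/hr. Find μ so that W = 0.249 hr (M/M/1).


W = 1/(μ−λ) ⇒ μ − λ = 1/W = 1/0.249 = 4.0161
μ = λ + 1/W = 17.93 + 4.0161 = 21.9461 per hr

Final: 21.9461 /hr


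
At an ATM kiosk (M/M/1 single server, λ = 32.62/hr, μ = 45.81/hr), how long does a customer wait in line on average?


ρ = 32.62/45.81 = 0.7121
Wq = ρ/(μ−λ) = 0.7121/(45.81 − 32.62) = 0.7121/13.19 = 0.05399 hr

Final: 0.05399 hr


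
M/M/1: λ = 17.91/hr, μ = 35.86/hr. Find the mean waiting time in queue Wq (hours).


ρ = 17.91/35.86 = 0.4994
Wq = ρ/(μ−λ) = 0.4994/(35.86 − 17.91) = 0.4994/17.95 = 0.02782 hr

Final: 0.02782 hr


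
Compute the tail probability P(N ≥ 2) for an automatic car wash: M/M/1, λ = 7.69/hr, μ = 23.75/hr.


ρ = 7.69/23.75 = 0.3238
P(N ≥ n) = ρ^n = 0.3238^2 = 0.104840

Final: 0.104840


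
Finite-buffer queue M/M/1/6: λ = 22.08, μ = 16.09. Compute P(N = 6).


ρ = λ/μ = 22.08/16.09 = 1.3723
P_K = (1−ρ)ρ^K/(1−ρ^(K+1)) = (-0.3723·6.678180)/(1 − 9.164340)
= -2.486159/-8.164340 = 0.304514

Final: 0.304514


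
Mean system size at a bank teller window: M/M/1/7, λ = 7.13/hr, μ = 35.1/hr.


ρ = 7.13/35.1 = 0.2031
L = ρ[1 − (K+1)ρ^K + Kρ^(K+1)] / [(1−ρ)(1−ρ^(K+1))]
Numerator: 0.2031·(1 − 8·0.00001427 + 7·0.000002899) = 0.203115
Denominator: (0.7969)·(0.999997) = 0.796864
L = 0.203115/0.796864 = 0.2549

Final: 0.2549


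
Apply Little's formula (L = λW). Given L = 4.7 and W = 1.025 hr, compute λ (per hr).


λ = L/W = 4.7/1.025 = 4.5854 /hr

Final: 4.5854 /hr


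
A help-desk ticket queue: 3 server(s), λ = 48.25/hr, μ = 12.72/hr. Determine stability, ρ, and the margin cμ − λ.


Total capacity cμ = 3·12.72 = 38.16/hr
ρ = λ/(cμ) = 48.25/38.16 = 1.2644
Stable ⇔ ρ < 1: NO
Spare capacity = cμ − λ = 38.16 − 48.25 = -10.09/hr

Final: ρ = 1.2644; unstable; margin = -10.09/hr


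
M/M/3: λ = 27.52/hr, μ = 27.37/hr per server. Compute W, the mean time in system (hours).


a = 1.0055; ρ = 0.3352; P₀ = 0.361558
Lq = P₀·a^c·ρ/(c!(1−ρ)²) = 0.04645
Wq = Lq/λ = 0.04645/27.52 = 0.001688 hr
W = Wq + 1/μ = 0.001688 + 0.03654 = 0.03822 hr

Final: 0.03822 hr


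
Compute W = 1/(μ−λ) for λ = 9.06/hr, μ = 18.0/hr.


W = 1/(μ−λ) = 1/(18.0 − 9.06) = 1/8.94 = 0.1119 hr

Final: 0.1119 hr


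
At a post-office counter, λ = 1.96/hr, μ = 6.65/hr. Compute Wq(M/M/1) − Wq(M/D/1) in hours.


ρ = 1.96/6.65 = 0.2947
Wq(M/M/1) = ρ/(μ−λ) = 0.2947/4.69 = 0.06284 hr
Wq(M/D/1) = ρ/(2(μ−λ)) = 0.03142 hr
Savings = 0.06284 − 0.03142 = 0.03142 hr

Final: 0.03142 hr


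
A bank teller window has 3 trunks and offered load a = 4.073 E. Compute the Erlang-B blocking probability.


B(c,a) = (a^c/c!) / Σ_{k=0}^{c} a^k/k!
a^3/3! = 11.261390
Σ terms (k=0..3): 1.00000 + 4.07300 + 8.29466 + 11.26139 = 24.629054
B = 11.261390/24.629054 = 0.457240

Final: 0.457240
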